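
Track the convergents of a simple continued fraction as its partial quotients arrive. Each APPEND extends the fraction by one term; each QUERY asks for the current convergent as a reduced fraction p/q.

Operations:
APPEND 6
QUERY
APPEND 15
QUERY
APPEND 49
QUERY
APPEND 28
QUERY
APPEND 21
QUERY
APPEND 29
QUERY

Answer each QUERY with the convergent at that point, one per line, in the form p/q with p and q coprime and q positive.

APPEND 6: p_0 = 6·1 + 0 = 6, q_0 = 6·0 + 1 = 1 → 6/1
APPEND 15: p_1 = 15·6 + 1 = 91, q_1 = 15·1 + 0 = 15 → 91/15
APPEND 49: p_2 = 49·91 + 6 = 4465, q_2 = 49·15 + 1 = 736 → 4465/736
APPEND 28: p_3 = 28·4465 + 91 = 125111, q_3 = 28·736 + 15 = 20623 → 125111/20623
APPEND 21: p_4 = 21·125111 + 4465 = 2631796, q_4 = 21·20623 + 736 = 433819 → 2631796/433819
APPEND 29: p_5 = 29·2631796 + 125111 = 76447195, q_5 = 29·433819 + 20623 = 12601374 → 76447195/12601374

6/1
91/15
4465/736
125111/20623
2631796/433819
76447195/12601374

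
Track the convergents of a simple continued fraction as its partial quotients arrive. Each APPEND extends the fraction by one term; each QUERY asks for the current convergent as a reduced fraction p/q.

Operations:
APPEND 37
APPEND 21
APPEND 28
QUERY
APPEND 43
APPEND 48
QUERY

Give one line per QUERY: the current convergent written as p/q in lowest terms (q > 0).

21821/589
45097709/1217293

APPEND 37: p_0 = 37·1 + 0 = 37, q_0 = 37·0 + 1 = 1 → 37/1
APPEND 21: p_1 = 21·37 + 1 = 778, q_1 = 21·1 + 0 = 21 → 778/21
APPEND 28: p_2 = 28·778 + 37 = 21821, q_2 = 28·21 + 1 = 589 → 21821/589
APPEND 43: p_3 = 43·21821 + 778 = 939081, q_3 = 43·589 + 21 = 25348 → 939081/25348
APPEND 48: p_4 = 48·939081 + 21821 = 45097709, q_4 = 48·25348 + 589 = 1217293 → 45097709/1217293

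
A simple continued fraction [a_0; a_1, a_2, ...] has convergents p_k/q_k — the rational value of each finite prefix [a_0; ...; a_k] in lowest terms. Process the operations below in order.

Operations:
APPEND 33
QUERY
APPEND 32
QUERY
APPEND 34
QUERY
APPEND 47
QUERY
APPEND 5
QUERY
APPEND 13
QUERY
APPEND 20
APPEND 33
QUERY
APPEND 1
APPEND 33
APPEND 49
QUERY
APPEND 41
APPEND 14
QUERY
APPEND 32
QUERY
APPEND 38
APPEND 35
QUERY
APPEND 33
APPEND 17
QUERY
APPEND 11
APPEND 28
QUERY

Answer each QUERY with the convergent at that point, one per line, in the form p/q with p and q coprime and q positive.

33/1
1057/32
35971/1089
1691694/51215
8494441/257164
112119427/3394347
74391257800/2252149779
127652155415858/3864590841865
73436439510768372/2223243239943227
2355202406298541655/71302310724547647
3137344678166235835825/94981189087770931102
1764710418303365080705104/53425527355190400094145
548196933729946019800014772/16596326499380355606535817

APPEND 33: p_0 = 33·1 + 0 = 33, q_0 = 33·0 + 1 = 1 → 33/1
APPEND 32: p_1 = 32·33 + 1 = 1057, q_1 = 32·1 + 0 = 32 → 1057/32
APPEND 34: p_2 = 34·1057 + 33 = 35971, q_2 = 34·32 + 1 = 1089 → 35971/1089
APPEND 47: p_3 = 47·35971 + 1057 = 1691694, q_3 = 47·1089 + 32 = 51215 → 1691694/51215
APPEND 5: p_4 = 5·1691694 + 35971 = 8494441, q_4 = 5·51215 + 1089 = 257164 → 8494441/257164
APPEND 13: p_5 = 13·8494441 + 1691694 = 112119427, q_5 = 13·257164 + 51215 = 3394347 → 112119427/3394347
APPEND 20: p_6 = 20·112119427 + 8494441 = 2250882981, q_6 = 20·3394347 + 257164 = 68144104 → 2250882981/68144104
APPEND 33: p_7 = 33·2250882981 + 112119427 = 74391257800, q_7 = 33·68144104 + 3394347 = 2252149779 → 74391257800/2252149779
APPEND 1: p_8 = 1·74391257800 + 2250882981 = 76642140781, q_8 = 1·2252149779 + 68144104 = 2320293883 → 76642140781/2320293883
APPEND 33: p_9 = 33·76642140781 + 74391257800 = 2603581903573, q_9 = 33·2320293883 + 2252149779 = 78821847918 → 2603581903573/78821847918
APPEND 49: p_10 = 49·2603581903573 + 76642140781 = 127652155415858, q_10 = 49·78821847918 + 2320293883 = 3864590841865 → 127652155415858/3864590841865
APPEND 41: p_11 = 41·127652155415858 + 2603581903573 = 5236341953953751, q_11 = 41·3864590841865 + 78821847918 = 158527046364383 → 5236341953953751/158527046364383
APPEND 14: p_12 = 14·5236341953953751 + 127652155415858 = 73436439510768372, q_12 = 14·158527046364383 + 3864590841865 = 2223243239943227 → 73436439510768372/2223243239943227
APPEND 32: p_13 = 32·73436439510768372 + 5236341953953751 = 2355202406298541655, q_13 = 32·2223243239943227 + 158527046364383 = 71302310724547647 → 2355202406298541655/71302310724547647
APPEND 38: p_14 = 38·2355202406298541655 + 73436439510768372 = 89571127878855351262, q_14 = 38·71302310724547647 + 2223243239943227 = 2711711050772753813 → 89571127878855351262/2711711050772753813
APPEND 35: p_15 = 35·89571127878855351262 + 2355202406298541655 = 3137344678166235835825, q_15 = 35·2711711050772753813 + 71302310724547647 = 94981189087770931102 → 3137344678166235835825/94981189087770931102
APPEND 33: p_16 = 33·3137344678166235835825 + 89571127878855351262 = 103621945507364637933487, q_16 = 33·94981189087770931102 + 2711711050772753813 = 3137090950947213480179 → 103621945507364637933487/3137090950947213480179
APPEND 17: p_17 = 17·103621945507364637933487 + 3137344678166235835825 = 1764710418303365080705104, q_17 = 17·3137090950947213480179 + 94981189087770931102 = 53425527355190400094145 → 1764710418303365080705104/53425527355190400094145
APPEND 11: p_18 = 11·1764710418303365080705104 + 103621945507364637933487 = 19515436546844380525689631, q_18 = 11·53425527355190400094145 + 3137090950947213480179 = 590817891858041614515774 → 19515436546844380525689631/590817891858041614515774
APPEND 28: p_19 = 28·19515436546844380525689631 + 1764710418303365080705104 = 548196933729946019800014772, q_19 = 28·590817891858041614515774 + 53425527355190400094145 = 16596326499380355606535817 → 548196933729946019800014772/16596326499380355606535817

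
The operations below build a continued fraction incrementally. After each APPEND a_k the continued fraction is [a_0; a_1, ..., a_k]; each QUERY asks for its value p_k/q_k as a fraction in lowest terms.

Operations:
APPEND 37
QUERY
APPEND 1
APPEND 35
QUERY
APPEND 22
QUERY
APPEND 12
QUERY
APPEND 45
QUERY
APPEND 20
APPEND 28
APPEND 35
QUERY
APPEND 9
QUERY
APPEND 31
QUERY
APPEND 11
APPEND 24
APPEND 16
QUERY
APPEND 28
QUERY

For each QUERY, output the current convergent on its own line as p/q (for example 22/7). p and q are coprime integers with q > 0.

APPEND 37: p_0 = 37·1 + 0 = 37, q_0 = 37·0 + 1 = 1 → 37/1
APPEND 1: p_1 = 1·37 + 1 = 38, q_1 = 1·1 + 0 = 1 → 38/1
APPEND 35: p_2 = 35·38 + 37 = 1367, q_2 = 35·1 + 1 = 36 → 1367/36
APPEND 22: p_3 = 22·1367 + 38 = 30112, q_3 = 22·36 + 1 = 793 → 30112/793
APPEND 12: p_4 = 12·30112 + 1367 = 362711, q_4 = 12·793 + 36 = 9552 → 362711/9552
APPEND 45: p_5 = 45·362711 + 30112 = 16352107, q_5 = 45·9552 + 793 = 430633 → 16352107/430633
APPEND 20: p_6 = 20·16352107 + 362711 = 327404851, q_6 = 20·430633 + 9552 = 8622212 → 327404851/8622212
APPEND 28: p_7 = 28·327404851 + 16352107 = 9183687935, q_7 = 28·8622212 + 430633 = 241852569 → 9183687935/241852569
APPEND 35: p_8 = 35·9183687935 + 327404851 = 321756482576, q_8 = 35·241852569 + 8622212 = 8473462127 → 321756482576/8473462127
APPEND 9: p_9 = 9·321756482576 + 9183687935 = 2904992031119, q_9 = 9·8473462127 + 241852569 = 76503011712 → 2904992031119/76503011712
APPEND 31: p_10 = 31·2904992031119 + 321756482576 = 90376509447265, q_10 = 31·76503011712 + 8473462127 = 2380066825199 → 90376509447265/2380066825199
APPEND 11: p_11 = 11·90376509447265 + 2904992031119 = 997046595951034, q_11 = 11·2380066825199 + 76503011712 = 26257238088901 → 997046595951034/26257238088901
APPEND 24: p_12 = 24·997046595951034 + 90376509447265 = 24019494812272081, q_12 = 24·26257238088901 + 2380066825199 = 632553780958823 → 24019494812272081/632553780958823
APPEND 16: p_13 = 16·24019494812272081 + 997046595951034 = 385308963592304330, q_13 = 16·632553780958823 + 26257238088901 = 10147117733430069 → 385308963592304330/10147117733430069
APPEND 28: p_14 = 28·385308963592304330 + 24019494812272081 = 10812670475396793321, q_14 = 28·10147117733430069 + 632553780958823 = 284751850317000755 → 10812670475396793321/284751850317000755

37/1
1367/36
30112/793
362711/9552
16352107/430633
321756482576/8473462127
2904992031119/76503011712
90376509447265/2380066825199
385308963592304330/10147117733430069
10812670475396793321/284751850317000755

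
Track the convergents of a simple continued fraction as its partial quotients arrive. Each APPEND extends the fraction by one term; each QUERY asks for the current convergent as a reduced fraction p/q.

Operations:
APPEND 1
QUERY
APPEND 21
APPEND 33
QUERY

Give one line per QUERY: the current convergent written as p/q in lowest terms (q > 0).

1/1
727/694

APPEND 1: p_0 = 1·1 + 0 = 1, q_0 = 1·0 + 1 = 1 → 1/1
APPEND 21: p_1 = 21·1 + 1 = 22, q_1 = 21·1 + 0 = 21 → 22/21
APPEND 33: p_2 = 33·22 + 1 = 727, q_2 = 33·21 + 1 = 694 → 727/694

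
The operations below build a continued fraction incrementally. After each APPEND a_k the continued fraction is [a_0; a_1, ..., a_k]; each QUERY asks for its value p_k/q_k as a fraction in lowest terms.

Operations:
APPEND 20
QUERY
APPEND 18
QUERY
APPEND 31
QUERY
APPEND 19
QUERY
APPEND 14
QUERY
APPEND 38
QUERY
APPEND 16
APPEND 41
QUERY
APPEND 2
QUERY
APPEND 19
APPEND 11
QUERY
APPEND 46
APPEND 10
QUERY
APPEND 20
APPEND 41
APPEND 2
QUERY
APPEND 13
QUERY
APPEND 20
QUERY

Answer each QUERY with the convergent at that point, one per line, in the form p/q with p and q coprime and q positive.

20/1
361/18
11211/559
213370/10639
2998391/149505
114152228/5691829
75120947827/3745661358
152071329693/7582541485
32761309661627/1633535986788
15132608516129987/754538229404998
25275724085621725782/1260291646226477819
341070194078371674769/17006354196528729666
6846679605653055221162/341387375576801071139

APPEND 20: p_0 = 20·1 + 0 = 20, q_0 = 20·0 + 1 = 1 → 20/1
APPEND 18: p_1 = 18·20 + 1 = 361, q_1 = 18·1 + 0 = 18 → 361/18
APPEND 31: p_2 = 31·361 + 20 = 11211, q_2 = 31·18 + 1 = 559 → 11211/559
APPEND 19: p_3 = 19·11211 + 361 = 213370, q_3 = 19·559 + 18 = 10639 → 213370/10639
APPEND 14: p_4 = 14·213370 + 11211 = 2998391, q_4 = 14·10639 + 559 = 149505 → 2998391/149505
APPEND 38: p_5 = 38·2998391 + 213370 = 114152228, q_5 = 38·149505 + 10639 = 5691829 → 114152228/5691829
APPEND 16: p_6 = 16·114152228 + 2998391 = 1829434039, q_6 = 16·5691829 + 149505 = 91218769 → 1829434039/91218769
APPEND 41: p_7 = 41·1829434039 + 114152228 = 75120947827, q_7 = 41·91218769 + 5691829 = 3745661358 → 75120947827/3745661358
APPEND 2: p_8 = 2·75120947827 + 1829434039 = 152071329693, q_8 = 2·3745661358 + 91218769 = 7582541485 → 152071329693/7582541485
APPEND 19: p_9 = 19·152071329693 + 75120947827 = 2964476211994, q_9 = 19·7582541485 + 3745661358 = 147813949573 → 2964476211994/147813949573
APPEND 11: p_10 = 11·2964476211994 + 152071329693 = 32761309661627, q_10 = 11·147813949573 + 7582541485 = 1633535986788 → 32761309661627/1633535986788
APPEND 46: p_11 = 46·32761309661627 + 2964476211994 = 1509984720646836, q_11 = 46·1633535986788 + 147813949573 = 75290469341821 → 1509984720646836/75290469341821
APPEND 10: p_12 = 10·1509984720646836 + 32761309661627 = 15132608516129987, q_12 = 10·75290469341821 + 1633535986788 = 754538229404998 → 15132608516129987/754538229404998
APPEND 20: p_13 = 20·15132608516129987 + 1509984720646836 = 304162155043246576, q_13 = 20·754538229404998 + 75290469341821 = 15166055057441781 → 304162155043246576/15166055057441781
APPEND 41: p_14 = 41·304162155043246576 + 15132608516129987 = 12485780965289239603, q_14 = 41·15166055057441781 + 754538229404998 = 622562795584518019 → 12485780965289239603/622562795584518019
APPEND 2: p_15 = 2·12485780965289239603 + 304162155043246576 = 25275724085621725782, q_15 = 2·622562795584518019 + 15166055057441781 = 1260291646226477819 → 25275724085621725782/1260291646226477819
APPEND 13: p_16 = 13·25275724085621725782 + 12485780965289239603 = 341070194078371674769, q_16 = 13·1260291646226477819 + 622562795584518019 = 17006354196528729666 → 341070194078371674769/17006354196528729666
APPEND 20: p_17 = 20·341070194078371674769 + 25275724085621725782 = 6846679605653055221162, q_17 = 20·17006354196528729666 + 1260291646226477819 = 341387375576801071139 → 6846679605653055221162/341387375576801071139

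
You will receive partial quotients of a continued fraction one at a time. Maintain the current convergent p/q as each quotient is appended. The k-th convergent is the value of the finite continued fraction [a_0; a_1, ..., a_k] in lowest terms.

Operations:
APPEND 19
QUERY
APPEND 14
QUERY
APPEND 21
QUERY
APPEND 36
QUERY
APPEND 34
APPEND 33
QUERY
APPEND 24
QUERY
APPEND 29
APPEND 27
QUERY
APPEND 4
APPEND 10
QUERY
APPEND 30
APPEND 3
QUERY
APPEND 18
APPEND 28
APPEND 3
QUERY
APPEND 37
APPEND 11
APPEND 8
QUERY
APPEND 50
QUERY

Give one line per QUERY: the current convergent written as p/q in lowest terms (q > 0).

APPEND 19: p_0 = 19·1 + 0 = 19, q_0 = 19·0 + 1 = 1 → 19/1
APPEND 14: p_1 = 14·19 + 1 = 267, q_1 = 14·1 + 0 = 14 → 267/14
APPEND 21: p_2 = 21·267 + 19 = 5626, q_2 = 21·14 + 1 = 295 → 5626/295
APPEND 36: p_3 = 36·5626 + 267 = 202803, q_3 = 36·295 + 14 = 10634 → 202803/10634
APPEND 34: p_4 = 34·202803 + 5626 = 6900928, q_4 = 34·10634 + 295 = 361851 → 6900928/361851
APPEND 33: p_5 = 33·6900928 + 202803 = 227933427, q_5 = 33·361851 + 10634 = 11951717 → 227933427/11951717
APPEND 24: p_6 = 24·227933427 + 6900928 = 5477303176, q_6 = 24·11951717 + 361851 = 287203059 → 5477303176/287203059
APPEND 29: p_7 = 29·5477303176 + 227933427 = 159069725531, q_7 = 29·287203059 + 11951717 = 8340840428 → 159069725531/8340840428
APPEND 27: p_8 = 27·159069725531 + 5477303176 = 4300359892513, q_8 = 27·8340840428 + 287203059 = 225489894615 → 4300359892513/225489894615
APPEND 4: p_9 = 4·4300359892513 + 159069725531 = 17360509295583, q_9 = 4·225489894615 + 8340840428 = 910300418888 → 17360509295583/910300418888
APPEND 10: p_10 = 10·17360509295583 + 4300359892513 = 177905452848343, q_10 = 10·910300418888 + 225489894615 = 9328494083495 → 177905452848343/9328494083495
APPEND 30: p_11 = 30·177905452848343 + 17360509295583 = 5354524094745873, q_11 = 30·9328494083495 + 910300418888 = 280765122923738 → 5354524094745873/280765122923738
APPEND 3: p_12 = 3·5354524094745873 + 177905452848343 = 16241477737085962, q_12 = 3·280765122923738 + 9328494083495 = 851623862854709 → 16241477737085962/851623862854709
APPEND 18: p_13 = 18·16241477737085962 + 5354524094745873 = 297701123362293189, q_13 = 18·851623862854709 + 280765122923738 = 15609994654308500 → 297701123362293189/15609994654308500
APPEND 28: p_14 = 28·297701123362293189 + 16241477737085962 = 8351872931881295254, q_14 = 28·15609994654308500 + 851623862854709 = 437931474183492709 → 8351872931881295254/437931474183492709
APPEND 3: p_15 = 3·8351872931881295254 + 297701123362293189 = 25353319919006178951, q_15 = 3·437931474183492709 + 15609994654308500 = 1329404417204786627 → 25353319919006178951/1329404417204786627
APPEND 37: p_16 = 37·25353319919006178951 + 8351872931881295254 = 946424709935109916441, q_16 = 37·1329404417204786627 + 437931474183492709 = 49625894910760597908 → 946424709935109916441/49625894910760597908
APPEND 11: p_17 = 11·946424709935109916441 + 25353319919006178951 = 10436025129205215259802, q_17 = 11·49625894910760597908 + 1329404417204786627 = 547214248435571363615 → 10436025129205215259802/547214248435571363615
APPEND 8: p_18 = 8·10436025129205215259802 + 946424709935109916441 = 84434625743576831994857, q_18 = 8·547214248435571363615 + 49625894910760597908 = 4427339882395331506828 → 84434625743576831994857/4427339882395331506828
APPEND 50: p_19 = 50·84434625743576831994857 + 10436025129205215259802 = 4232167312308046815002652, q_19 = 50·4427339882395331506828 + 547214248435571363615 = 221914208368202146705015 → 4232167312308046815002652/221914208368202146705015

19/1
267/14
5626/295
202803/10634
227933427/11951717
5477303176/287203059
4300359892513/225489894615
177905452848343/9328494083495
16241477737085962/851623862854709
25353319919006178951/1329404417204786627
84434625743576831994857/4427339882395331506828
4232167312308046815002652/221914208368202146705015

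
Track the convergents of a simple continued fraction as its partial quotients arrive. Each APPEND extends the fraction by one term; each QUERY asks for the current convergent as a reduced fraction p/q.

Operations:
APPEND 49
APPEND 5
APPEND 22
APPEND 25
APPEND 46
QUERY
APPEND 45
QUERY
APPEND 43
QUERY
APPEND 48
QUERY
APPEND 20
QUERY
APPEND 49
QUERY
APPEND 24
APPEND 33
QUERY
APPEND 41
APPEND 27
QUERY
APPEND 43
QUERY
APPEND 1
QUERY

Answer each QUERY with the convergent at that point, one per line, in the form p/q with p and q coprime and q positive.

APPEND 49: p_0 = 49·1 + 0 = 49, q_0 = 49·0 + 1 = 1 → 49/1
APPEND 5: p_1 = 5·49 + 1 = 246, q_1 = 5·1 + 0 = 5 → 246/5
APPEND 22: p_2 = 22·246 + 49 = 5461, q_2 = 22·5 + 1 = 111 → 5461/111
APPEND 25: p_3 = 25·5461 + 246 = 136771, q_3 = 25·111 + 5 = 2780 → 136771/2780
APPEND 46: p_4 = 46·136771 + 5461 = 6296927, q_4 = 46·2780 + 111 = 127991 → 6296927/127991
APPEND 45: p_5 = 45·6296927 + 136771 = 283498486, q_5 = 45·127991 + 2780 = 5762375 → 283498486/5762375
APPEND 43: p_6 = 43·283498486 + 6296927 = 12196731825, q_6 = 43·5762375 + 127991 = 247910116 → 12196731825/247910116
APPEND 48: p_7 = 48·12196731825 + 283498486 = 585726626086, q_7 = 48·247910116 + 5762375 = 11905447943 → 585726626086/11905447943
APPEND 20: p_8 = 20·585726626086 + 12196731825 = 11726729253545, q_8 = 20·11905447943 + 247910116 = 238356868976 → 11726729253545/238356868976
APPEND 49: p_9 = 49·11726729253545 + 585726626086 = 575195460049791, q_9 = 49·238356868976 + 11905447943 = 11691392027767 → 575195460049791/11691392027767
APPEND 24: p_10 = 24·575195460049791 + 11726729253545 = 13816417770448529, q_10 = 24·11691392027767 + 238356868976 = 280831765535384 → 13816417770448529/280831765535384
APPEND 33: p_11 = 33·13816417770448529 + 575195460049791 = 456516981884851248, q_11 = 33·280831765535384 + 11691392027767 = 9279139654695439 → 456516981884851248/9279139654695439
APPEND 41: p_12 = 41·456516981884851248 + 13816417770448529 = 18731012675049349697, q_12 = 41·9279139654695439 + 280831765535384 = 380725557608048383 → 18731012675049349697/380725557608048383
APPEND 27: p_13 = 27·18731012675049349697 + 456516981884851248 = 506193859208217293067, q_13 = 27·380725557608048383 + 9279139654695439 = 10288869195072001780 → 506193859208217293067/10288869195072001780
APPEND 43: p_14 = 43·506193859208217293067 + 18731012675049349697 = 21785066958628392951578, q_14 = 43·10288869195072001780 + 380725557608048383 = 442802100945704124923 → 21785066958628392951578/442802100945704124923
APPEND 1: p_15 = 1·21785066958628392951578 + 506193859208217293067 = 22291260817836610244645, q_15 = 1·442802100945704124923 + 10288869195072001780 = 453090970140776126703 → 22291260817836610244645/453090970140776126703

6296927/127991
283498486/5762375
12196731825/247910116
585726626086/11905447943
11726729253545/238356868976
575195460049791/11691392027767
456516981884851248/9279139654695439
506193859208217293067/10288869195072001780
21785066958628392951578/442802100945704124923
22291260817836610244645/453090970140776126703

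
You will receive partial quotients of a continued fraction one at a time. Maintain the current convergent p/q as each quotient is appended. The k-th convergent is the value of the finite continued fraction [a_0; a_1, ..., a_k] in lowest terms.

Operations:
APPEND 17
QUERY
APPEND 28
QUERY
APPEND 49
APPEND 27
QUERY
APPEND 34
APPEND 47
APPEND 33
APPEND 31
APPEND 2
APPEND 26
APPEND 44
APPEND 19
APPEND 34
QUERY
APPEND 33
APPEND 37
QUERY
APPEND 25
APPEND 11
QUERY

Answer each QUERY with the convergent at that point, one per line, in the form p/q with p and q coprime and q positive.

17/1
477/28
632007/37099
1592052213943823013/93453941309472605
1947217658254441185785/114302259158002959376
538010502912454023249376/31581377496727293229789

APPEND 17: p_0 = 17·1 + 0 = 17, q_0 = 17·0 + 1 = 1 → 17/1
APPEND 28: p_1 = 28·17 + 1 = 477, q_1 = 28·1 + 0 = 28 → 477/28
APPEND 49: p_2 = 49·477 + 17 = 23390, q_2 = 49·28 + 1 = 1373 → 23390/1373
APPEND 27: p_3 = 27·23390 + 477 = 632007, q_3 = 27·1373 + 28 = 37099 → 632007/37099
APPEND 34: p_4 = 34·632007 + 23390 = 21511628, q_4 = 34·37099 + 1373 = 1262739 → 21511628/1262739
APPEND 47: p_5 = 47·21511628 + 632007 = 1011678523, q_5 = 47·1262739 + 37099 = 59385832 → 1011678523/59385832
APPEND 33: p_6 = 33·1011678523 + 21511628 = 33406902887, q_6 = 33·59385832 + 1262739 = 1960995195 → 33406902887/1960995195
APPEND 31: p_7 = 31·33406902887 + 1011678523 = 1036625668020, q_7 = 31·1960995195 + 59385832 = 60850236877 → 1036625668020/60850236877
APPEND 2: p_8 = 2·1036625668020 + 33406902887 = 2106658238927, q_8 = 2·60850236877 + 1960995195 = 123661468949 → 2106658238927/123661468949
APPEND 26: p_9 = 26·2106658238927 + 1036625668020 = 55809739880122, q_9 = 26·123661468949 + 60850236877 = 3276048429551 → 55809739880122/3276048429551
APPEND 44: p_10 = 44·55809739880122 + 2106658238927 = 2457735212964295, q_10 = 44·3276048429551 + 123661468949 = 144269792369193 → 2457735212964295/144269792369193
APPEND 19: p_11 = 19·2457735212964295 + 55809739880122 = 46752778786201727, q_11 = 19·144269792369193 + 3276048429551 = 2744402103444218 → 46752778786201727/2744402103444218
APPEND 34: p_12 = 34·46752778786201727 + 2457735212964295 = 1592052213943823013, q_12 = 34·2744402103444218 + 144269792369193 = 93453941309472605 → 1592052213943823013/93453941309472605
APPEND 33: p_13 = 33·1592052213943823013 + 46752778786201727 = 52584475838932361156, q_13 = 33·93453941309472605 + 2744402103444218 = 3086724465316040183 → 52584475838932361156/3086724465316040183
APPEND 37: p_14 = 37·52584475838932361156 + 1592052213943823013 = 1947217658254441185785, q_14 = 37·3086724465316040183 + 93453941309472605 = 114302259158002959376 → 1947217658254441185785/114302259158002959376
APPEND 25: p_15 = 25·1947217658254441185785 + 52584475838932361156 = 48733025932199962005781, q_15 = 25·114302259158002959376 + 3086724465316040183 = 2860643203415390024583 → 48733025932199962005781/2860643203415390024583
APPEND 11: p_16 = 11·48733025932199962005781 + 1947217658254441185785 = 538010502912454023249376, q_16 = 11·2860643203415390024583 + 114302259158002959376 = 31581377496727293229789 → 538010502912454023249376/31581377496727293229789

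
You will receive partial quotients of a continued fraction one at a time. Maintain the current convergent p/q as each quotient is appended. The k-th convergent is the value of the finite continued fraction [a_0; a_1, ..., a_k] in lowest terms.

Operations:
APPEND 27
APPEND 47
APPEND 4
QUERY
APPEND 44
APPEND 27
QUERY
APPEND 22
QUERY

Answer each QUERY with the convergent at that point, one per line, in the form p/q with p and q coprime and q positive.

APPEND 27: p_0 = 27·1 + 0 = 27, q_0 = 27·0 + 1 = 1 → 27/1
APPEND 47: p_1 = 47·27 + 1 = 1270, q_1 = 47·1 + 0 = 47 → 1270/47
APPEND 4: p_2 = 4·1270 + 27 = 5107, q_2 = 4·47 + 1 = 189 → 5107/189
APPEND 44: p_3 = 44·5107 + 1270 = 225978, q_3 = 44·189 + 47 = 8363 → 225978/8363
APPEND 27: p_4 = 27·225978 + 5107 = 6106513, q_4 = 27·8363 + 189 = 225990 → 6106513/225990
APPEND 22: p_5 = 22·6106513 + 225978 = 134569264, q_5 = 22·225990 + 8363 = 4980143 → 134569264/4980143

5107/189
6106513/225990
134569264/4980143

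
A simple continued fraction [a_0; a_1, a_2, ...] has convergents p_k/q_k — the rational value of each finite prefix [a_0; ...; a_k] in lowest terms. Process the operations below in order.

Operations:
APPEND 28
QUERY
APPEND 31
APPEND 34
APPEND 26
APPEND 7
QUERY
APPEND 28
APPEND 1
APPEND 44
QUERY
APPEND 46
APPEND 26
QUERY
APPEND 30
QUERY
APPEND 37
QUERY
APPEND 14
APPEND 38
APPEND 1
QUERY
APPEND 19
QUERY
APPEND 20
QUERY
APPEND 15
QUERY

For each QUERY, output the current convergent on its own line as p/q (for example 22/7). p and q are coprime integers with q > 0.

28/1
5418125/193282
7099875685/253275473
8502656475813/303317189795
255406446451318/9111171998247
9458541175174579/337416681124934
5183782874232096115/184922260283270531
103542982501743026876/3693712260957663297
2076043432909092633635/74059167479436536471
31244194476138132531401/1114581224452505710362

APPEND 28: p_0 = 28·1 + 0 = 28, q_0 = 28·0 + 1 = 1 → 28/1
APPEND 31: p_1 = 31·28 + 1 = 869, q_1 = 31·1 + 0 = 31 → 869/31
APPEND 34: p_2 = 34·869 + 28 = 29574, q_2 = 34·31 + 1 = 1055 → 29574/1055
APPEND 26: p_3 = 26·29574 + 869 = 769793, q_3 = 26·1055 + 31 = 27461 → 769793/27461
APPEND 7: p_4 = 7·769793 + 29574 = 5418125, q_4 = 7·27461 + 1055 = 193282 → 5418125/193282
APPEND 28: p_5 = 28·5418125 + 769793 = 152477293, q_5 = 28·193282 + 27461 = 5439357 → 152477293/5439357
APPEND 1: p_6 = 1·152477293 + 5418125 = 157895418, q_6 = 1·5439357 + 193282 = 5632639 → 157895418/5632639
APPEND 44: p_7 = 44·157895418 + 152477293 = 7099875685, q_7 = 44·5632639 + 5439357 = 253275473 → 7099875685/253275473
APPEND 46: p_8 = 46·7099875685 + 157895418 = 326752176928, q_8 = 46·253275473 + 5632639 = 11656304397 → 326752176928/11656304397
APPEND 26: p_9 = 26·326752176928 + 7099875685 = 8502656475813, q_9 = 26·11656304397 + 253275473 = 303317189795 → 8502656475813/303317189795
APPEND 30: p_10 = 30·8502656475813 + 326752176928 = 255406446451318, q_10 = 30·303317189795 + 11656304397 = 9111171998247 → 255406446451318/9111171998247
APPEND 37: p_11 = 37·255406446451318 + 8502656475813 = 9458541175174579, q_11 = 37·9111171998247 + 303317189795 = 337416681124934 → 9458541175174579/337416681124934
APPEND 14: p_12 = 14·9458541175174579 + 255406446451318 = 132674982898895424, q_12 = 14·337416681124934 + 9111171998247 = 4732944707747323 → 132674982898895424/4732944707747323
APPEND 38: p_13 = 38·132674982898895424 + 9458541175174579 = 5051107891333200691, q_13 = 38·4732944707747323 + 337416681124934 = 180189315575523208 → 5051107891333200691/180189315575523208
APPEND 1: p_14 = 1·5051107891333200691 + 132674982898895424 = 5183782874232096115, q_14 = 1·180189315575523208 + 4732944707747323 = 184922260283270531 → 5183782874232096115/184922260283270531
APPEND 19: p_15 = 19·5183782874232096115 + 5051107891333200691 = 103542982501743026876, q_15 = 19·184922260283270531 + 180189315575523208 = 3693712260957663297 → 103542982501743026876/3693712260957663297
APPEND 20: p_16 = 20·103542982501743026876 + 5183782874232096115 = 2076043432909092633635, q_16 = 20·3693712260957663297 + 184922260283270531 = 74059167479436536471 → 2076043432909092633635/74059167479436536471
APPEND 15: p_17 = 15·2076043432909092633635 + 103542982501743026876 = 31244194476138132531401, q_17 = 15·74059167479436536471 + 3693712260957663297 = 1114581224452505710362 → 31244194476138132531401/1114581224452505710362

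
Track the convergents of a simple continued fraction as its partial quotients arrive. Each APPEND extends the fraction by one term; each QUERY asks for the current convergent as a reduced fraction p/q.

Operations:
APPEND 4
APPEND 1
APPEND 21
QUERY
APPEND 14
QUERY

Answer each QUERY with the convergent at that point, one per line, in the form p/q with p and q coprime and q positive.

APPEND 4: p_0 = 4·1 + 0 = 4, q_0 = 4·0 + 1 = 1 → 4/1
APPEND 1: p_1 = 1·4 + 1 = 5, q_1 = 1·1 + 0 = 1 → 5/1
APPEND 21: p_2 = 21·5 + 4 = 109, q_2 = 21·1 + 1 = 22 → 109/22
APPEND 14: p_3 = 14·109 + 5 = 1531, q_3 = 14·22 + 1 = 309 → 1531/309

109/22
1531/309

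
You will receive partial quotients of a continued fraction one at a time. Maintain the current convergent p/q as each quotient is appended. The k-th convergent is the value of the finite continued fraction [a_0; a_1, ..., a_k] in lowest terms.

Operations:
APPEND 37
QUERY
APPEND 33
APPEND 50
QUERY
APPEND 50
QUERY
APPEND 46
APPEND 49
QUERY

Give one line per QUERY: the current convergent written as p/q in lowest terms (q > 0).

37/1
61137/1651
3058072/82583
6898948073/186305564

APPEND 37: p_0 = 37·1 + 0 = 37, q_0 = 37·0 + 1 = 1 → 37/1
APPEND 33: p_1 = 33·37 + 1 = 1222, q_1 = 33·1 + 0 = 33 → 1222/33
APPEND 50: p_2 = 50·1222 + 37 = 61137, q_2 = 50·33 + 1 = 1651 → 61137/1651
APPEND 50: p_3 = 50·61137 + 1222 = 3058072, q_3 = 50·1651 + 33 = 82583 → 3058072/82583
APPEND 46: p_4 = 46·3058072 + 61137 = 140732449, q_4 = 46·82583 + 1651 = 3800469 → 140732449/3800469
APPEND 49: p_5 = 49·140732449 + 3058072 = 6898948073, q_5 = 49·3800469 + 82583 = 186305564 → 6898948073/186305564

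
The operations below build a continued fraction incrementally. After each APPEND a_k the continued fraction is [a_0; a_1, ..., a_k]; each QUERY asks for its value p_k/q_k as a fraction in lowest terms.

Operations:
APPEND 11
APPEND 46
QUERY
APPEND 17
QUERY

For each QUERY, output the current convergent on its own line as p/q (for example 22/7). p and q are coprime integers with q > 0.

507/46
8630/783

APPEND 11: p_0 = 11·1 + 0 = 11, q_0 = 11·0 + 1 = 1 → 11/1
APPEND 46: p_1 = 46·11 + 1 = 507, q_1 = 46·1 + 0 = 46 → 507/46
APPEND 17: p_2 = 17·507 + 11 = 8630, q_2 = 17·46 + 1 = 783 → 8630/783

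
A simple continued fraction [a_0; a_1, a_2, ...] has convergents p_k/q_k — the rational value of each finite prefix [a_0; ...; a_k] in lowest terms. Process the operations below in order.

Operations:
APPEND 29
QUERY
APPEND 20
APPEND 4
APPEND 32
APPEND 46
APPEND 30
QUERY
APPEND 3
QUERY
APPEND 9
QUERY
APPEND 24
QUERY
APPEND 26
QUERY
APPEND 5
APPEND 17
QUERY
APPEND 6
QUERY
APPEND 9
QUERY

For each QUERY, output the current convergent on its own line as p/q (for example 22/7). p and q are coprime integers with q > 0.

29/1
104856727/3609602
318062876/10949039
2967422611/102150953
71536205540/2462571911
1862908766651/64129020639
161426269426166/5556959497441
977943696595791/33664864659752
8962919538788285/308540741435209

APPEND 29: p_0 = 29·1 + 0 = 29, q_0 = 29·0 + 1 = 1 → 29/1
APPEND 20: p_1 = 20·29 + 1 = 581, q_1 = 20·1 + 0 = 20 → 581/20
APPEND 4: p_2 = 4·581 + 29 = 2353, q_2 = 4·20 + 1 = 81 → 2353/81
APPEND 32: p_3 = 32·2353 + 581 = 75877, q_3 = 32·81 + 20 = 2612 → 75877/2612
APPEND 46: p_4 = 46·75877 + 2353 = 3492695, q_4 = 46·2612 + 81 = 120233 → 3492695/120233
APPEND 30: p_5 = 30·3492695 + 75877 = 104856727, q_5 = 30·120233 + 2612 = 3609602 → 104856727/3609602
APPEND 3: p_6 = 3·104856727 + 3492695 = 318062876, q_6 = 3·3609602 + 120233 = 10949039 → 318062876/10949039
APPEND 9: p_7 = 9·318062876 + 104856727 = 2967422611, q_7 = 9·10949039 + 3609602 = 102150953 → 2967422611/102150953
APPEND 24: p_8 = 24·2967422611 + 318062876 = 71536205540, q_8 = 24·102150953 + 10949039 = 2462571911 → 71536205540/2462571911
APPEND 26: p_9 = 26·71536205540 + 2967422611 = 1862908766651, q_9 = 26·2462571911 + 102150953 = 64129020639 → 1862908766651/64129020639
APPEND 5: p_10 = 5·1862908766651 + 71536205540 = 9386080038795, q_10 = 5·64129020639 + 2462571911 = 323107675106 → 9386080038795/323107675106
APPEND 17: p_11 = 17·9386080038795 + 1862908766651 = 161426269426166, q_11 = 17·323107675106 + 64129020639 = 5556959497441 → 161426269426166/5556959497441
APPEND 6: p_12 = 6·161426269426166 + 9386080038795 = 977943696595791, q_12 = 6·5556959497441 + 323107675106 = 33664864659752 → 977943696595791/33664864659752
APPEND 9: p_13 = 9·977943696595791 + 161426269426166 = 8962919538788285, q_13 = 9·33664864659752 + 5556959497441 = 308540741435209 → 8962919538788285/308540741435209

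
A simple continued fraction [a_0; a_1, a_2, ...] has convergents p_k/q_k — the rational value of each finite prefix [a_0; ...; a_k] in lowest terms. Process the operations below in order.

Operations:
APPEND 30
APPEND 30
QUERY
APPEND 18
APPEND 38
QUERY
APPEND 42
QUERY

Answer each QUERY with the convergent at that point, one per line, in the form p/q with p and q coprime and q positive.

APPEND 30: p_0 = 30·1 + 0 = 30, q_0 = 30·0 + 1 = 1 → 30/1
APPEND 30: p_1 = 30·30 + 1 = 901, q_1 = 30·1 + 0 = 30 → 901/30
APPEND 18: p_2 = 18·901 + 30 = 16248, q_2 = 18·30 + 1 = 541 → 16248/541
APPEND 38: p_3 = 38·16248 + 901 = 618325, q_3 = 38·541 + 30 = 20588 → 618325/20588
APPEND 42: p_4 = 42·618325 + 16248 = 25985898, q_4 = 42·20588 + 541 = 865237 → 25985898/865237

901/30
618325/20588
25985898/865237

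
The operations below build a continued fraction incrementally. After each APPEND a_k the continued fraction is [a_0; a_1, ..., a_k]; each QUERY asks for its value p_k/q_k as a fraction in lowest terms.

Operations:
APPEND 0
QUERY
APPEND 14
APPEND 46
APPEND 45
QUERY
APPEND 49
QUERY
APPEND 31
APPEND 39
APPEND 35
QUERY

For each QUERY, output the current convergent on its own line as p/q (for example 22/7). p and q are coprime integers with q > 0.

0/1
2071/29039
101525/1423556
4305560011/60371394110

APPEND 0: p_0 = 0·1 + 0 = 0, q_0 = 0·0 + 1 = 1 → 0/1
APPEND 14: p_1 = 14·0 + 1 = 1, q_1 = 14·1 + 0 = 14 → 1/14
APPEND 46: p_2 = 46·1 + 0 = 46, q_2 = 46·14 + 1 = 645 → 46/645
APPEND 45: p_3 = 45·46 + 1 = 2071, q_3 = 45·645 + 14 = 29039 → 2071/29039
APPEND 49: p_4 = 49·2071 + 46 = 101525, q_4 = 49·29039 + 645 = 1423556 → 101525/1423556
APPEND 31: p_5 = 31·101525 + 2071 = 3149346, q_5 = 31·1423556 + 29039 = 44159275 → 3149346/44159275
APPEND 39: p_6 = 39·3149346 + 101525 = 122926019, q_6 = 39·44159275 + 1423556 = 1723635281 → 122926019/1723635281
APPEND 35: p_7 = 35·122926019 + 3149346 = 4305560011, q_7 = 35·1723635281 + 44159275 = 60371394110 → 4305560011/60371394110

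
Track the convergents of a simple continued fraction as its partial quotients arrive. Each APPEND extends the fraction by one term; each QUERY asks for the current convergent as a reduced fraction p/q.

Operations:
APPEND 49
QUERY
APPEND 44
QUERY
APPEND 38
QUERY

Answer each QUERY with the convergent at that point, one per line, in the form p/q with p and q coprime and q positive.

49/1
2157/44
82015/1673

APPEND 49: p_0 = 49·1 + 0 = 49, q_0 = 49·0 + 1 = 1 → 49/1
APPEND 44: p_1 = 44·49 + 1 = 2157, q_1 = 44·1 + 0 = 44 → 2157/44
APPEND 38: p_2 = 38·2157 + 49 = 82015, q_2 = 38·44 + 1 = 1673 → 82015/1673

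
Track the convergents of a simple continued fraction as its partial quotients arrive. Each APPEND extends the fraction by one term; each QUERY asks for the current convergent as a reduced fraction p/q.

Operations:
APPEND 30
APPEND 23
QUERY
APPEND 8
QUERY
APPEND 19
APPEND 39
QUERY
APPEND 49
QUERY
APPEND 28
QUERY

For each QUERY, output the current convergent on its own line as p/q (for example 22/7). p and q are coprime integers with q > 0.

691/23
5558/185
4150985/138167
203504558/6773721
5702278609/189802355

APPEND 30: p_0 = 30·1 + 0 = 30, q_0 = 30·0 + 1 = 1 → 30/1
APPEND 23: p_1 = 23·30 + 1 = 691, q_1 = 23·1 + 0 = 23 → 691/23
APPEND 8: p_2 = 8·691 + 30 = 5558, q_2 = 8·23 + 1 = 185 → 5558/185
APPEND 19: p_3 = 19·5558 + 691 = 106293, q_3 = 19·185 + 23 = 3538 → 106293/3538
APPEND 39: p_4 = 39·106293 + 5558 = 4150985, q_4 = 39·3538 + 185 = 138167 → 4150985/138167
APPEND 49: p_5 = 49·4150985 + 106293 = 203504558, q_5 = 49·138167 + 3538 = 6773721 → 203504558/6773721
APPEND 28: p_6 = 28·203504558 + 4150985 = 5702278609, q_6 = 28·6773721 + 138167 = 189802355 → 5702278609/189802355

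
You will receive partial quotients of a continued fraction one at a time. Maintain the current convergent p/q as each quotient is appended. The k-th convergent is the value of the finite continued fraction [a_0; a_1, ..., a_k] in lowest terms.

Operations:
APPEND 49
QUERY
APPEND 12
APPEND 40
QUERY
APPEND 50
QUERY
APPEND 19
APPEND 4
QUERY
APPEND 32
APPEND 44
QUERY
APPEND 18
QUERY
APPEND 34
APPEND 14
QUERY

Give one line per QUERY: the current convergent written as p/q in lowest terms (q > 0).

49/1
23609/481
1181039/24062
91034439/1854698
129255911951/2633406478
2329541980516/47461124599
1113001107473446/22675824124415

APPEND 49: p_0 = 49·1 + 0 = 49, q_0 = 49·0 + 1 = 1 → 49/1
APPEND 12: p_1 = 12·49 + 1 = 589, q_1 = 12·1 + 0 = 12 → 589/12
APPEND 40: p_2 = 40·589 + 49 = 23609, q_2 = 40·12 + 1 = 481 → 23609/481
APPEND 50: p_3 = 50·23609 + 589 = 1181039, q_3 = 50·481 + 12 = 24062 → 1181039/24062
APPEND 19: p_4 = 19·1181039 + 23609 = 22463350, q_4 = 19·24062 + 481 = 457659 → 22463350/457659
APPEND 4: p_5 = 4·22463350 + 1181039 = 91034439, q_5 = 4·457659 + 24062 = 1854698 → 91034439/1854698
APPEND 32: p_6 = 32·91034439 + 22463350 = 2935565398, q_6 = 32·1854698 + 457659 = 59807995 → 2935565398/59807995
APPEND 44: p_7 = 44·2935565398 + 91034439 = 129255911951, q_7 = 44·59807995 + 1854698 = 2633406478 → 129255911951/2633406478
APPEND 18: p_8 = 18·129255911951 + 2935565398 = 2329541980516, q_8 = 18·2633406478 + 59807995 = 47461124599 → 2329541980516/47461124599
APPEND 34: p_9 = 34·2329541980516 + 129255911951 = 79333683249495, q_9 = 34·47461124599 + 2633406478 = 1616311642844 → 79333683249495/1616311642844
APPEND 14: p_10 = 14·79333683249495 + 2329541980516 = 1113001107473446, q_10 = 14·1616311642844 + 47461124599 = 22675824124415 → 1113001107473446/22675824124415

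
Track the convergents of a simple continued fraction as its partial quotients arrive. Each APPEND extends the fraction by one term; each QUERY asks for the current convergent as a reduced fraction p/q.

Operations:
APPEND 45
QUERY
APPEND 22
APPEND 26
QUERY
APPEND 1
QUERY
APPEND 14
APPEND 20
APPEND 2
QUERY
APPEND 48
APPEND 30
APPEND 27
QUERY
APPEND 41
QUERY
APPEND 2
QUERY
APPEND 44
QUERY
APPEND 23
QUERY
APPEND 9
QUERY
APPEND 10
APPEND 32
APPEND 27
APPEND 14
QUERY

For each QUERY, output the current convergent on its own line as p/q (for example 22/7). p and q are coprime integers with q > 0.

APPEND 45: p_0 = 45·1 + 0 = 45, q_0 = 45·0 + 1 = 1 → 45/1
APPEND 22: p_1 = 22·45 + 1 = 991, q_1 = 22·1 + 0 = 22 → 991/22
APPEND 26: p_2 = 26·991 + 45 = 25811, q_2 = 26·22 + 1 = 573 → 25811/573
APPEND 1: p_3 = 1·25811 + 991 = 26802, q_3 = 1·573 + 22 = 595 → 26802/595
APPEND 14: p_4 = 14·26802 + 25811 = 401039, q_4 = 14·595 + 573 = 8903 → 401039/8903
APPEND 20: p_5 = 20·401039 + 26802 = 8047582, q_5 = 20·8903 + 595 = 178655 → 8047582/178655
APPEND 2: p_6 = 2·8047582 + 401039 = 16496203, q_6 = 2·178655 + 8903 = 366213 → 16496203/366213
APPEND 48: p_7 = 48·16496203 + 8047582 = 799865326, q_7 = 48·366213 + 178655 = 17756879 → 799865326/17756879
APPEND 30: p_8 = 30·799865326 + 16496203 = 24012455983, q_8 = 30·17756879 + 366213 = 533072583 → 24012455983/533072583
APPEND 27: p_9 = 27·24012455983 + 799865326 = 649136176867, q_9 = 27·533072583 + 17756879 = 14410716620 → 649136176867/14410716620
APPEND 41: p_10 = 41·649136176867 + 24012455983 = 26638595707530, q_10 = 41·14410716620 + 533072583 = 591372454003 → 26638595707530/591372454003
APPEND 2: p_11 = 2·26638595707530 + 649136176867 = 53926327591927, q_11 = 2·591372454003 + 14410716620 = 1197155624626 → 53926327591927/1197155624626
APPEND 44: p_12 = 44·53926327591927 + 26638595707530 = 2399397009752318, q_12 = 44·1197155624626 + 591372454003 = 53266219937547 → 2399397009752318/53266219937547
APPEND 23: p_13 = 23·2399397009752318 + 53926327591927 = 55240057551895241, q_13 = 23·53266219937547 + 1197155624626 = 1226320214188207 → 55240057551895241/1226320214188207
APPEND 9: p_14 = 9·55240057551895241 + 2399397009752318 = 499559914976809487, q_14 = 9·1226320214188207 + 53266219937547 = 11090148147631410 → 499559914976809487/11090148147631410
APPEND 10: p_15 = 10·499559914976809487 + 55240057551895241 = 5050839207319990111, q_15 = 10·11090148147631410 + 1226320214188207 = 112127801690502307 → 5050839207319990111/112127801690502307
APPEND 32: p_16 = 32·5050839207319990111 + 499559914976809487 = 162126414549216493039, q_16 = 32·112127801690502307 + 11090148147631410 = 3599179802243705234 → 162126414549216493039/3599179802243705234
APPEND 27: p_17 = 27·162126414549216493039 + 5050839207319990111 = 4382464032036165302164, q_17 = 27·3599179802243705234 + 112127801690502307 = 97289982462270543625 → 4382464032036165302164/97289982462270543625
APPEND 14: p_18 = 14·4382464032036165302164 + 162126414549216493039 = 61516622863055530723335, q_18 = 14·97289982462270543625 + 3599179802243705234 = 1365658934274031315984 → 61516622863055530723335/1365658934274031315984

45/1
25811/573
26802/595
16496203/366213
649136176867/14410716620
26638595707530/591372454003
53926327591927/1197155624626
2399397009752318/53266219937547
55240057551895241/1226320214188207
499559914976809487/11090148147631410
61516622863055530723335/1365658934274031315984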